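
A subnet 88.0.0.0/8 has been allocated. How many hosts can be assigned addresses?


Host bits = 32 - 8 = 24
Total addresses = 2^24 = 16777216
Usable = total - 2 (network and broadcast)
Usable hosts: 16777214


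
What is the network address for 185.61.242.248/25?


IP:   10111001.00111101.11110010.11111000
Mask: 11111111.11111111.11111111.10000000
AND operation:
Net:  10111001.00111101.11110010.10000000
Network: 185.61.242.128/25


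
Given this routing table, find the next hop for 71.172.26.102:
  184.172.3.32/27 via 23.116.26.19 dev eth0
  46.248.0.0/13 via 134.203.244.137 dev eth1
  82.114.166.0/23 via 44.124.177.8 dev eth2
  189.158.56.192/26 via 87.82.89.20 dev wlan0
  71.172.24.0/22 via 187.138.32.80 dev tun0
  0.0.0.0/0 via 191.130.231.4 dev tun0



Longest prefix match for 71.172.26.102:
  /27 184.172.3.32: no
  /13 46.248.0.0: no
  /23 82.114.166.0: no
  /26 189.158.56.192: no
  /22 71.172.24.0: MATCH
  /0 0.0.0.0: MATCH
Selected: next-hop 187.138.32.80 via tun0 (matched /22)


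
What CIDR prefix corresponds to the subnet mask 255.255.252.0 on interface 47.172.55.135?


Binary: 11111111.11111111.11111100.00000000
Count leading 1s
Prefix: /22


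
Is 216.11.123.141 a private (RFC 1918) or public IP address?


RFC 1918 private ranges:
  10.0.0.0/8 (10.0.0.0 - 10.255.255.255)
  172.16.0.0/12 (172.16.0.0 - 172.31.255.255)
  192.168.0.0/16 (192.168.0.0 - 192.168.255.255)
Public (not in any RFC 1918 range)


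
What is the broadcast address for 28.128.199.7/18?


Network: 28.128.192.0/18
Host bits = 14
Set all host bits to 1:
Broadcast: 28.128.255.255


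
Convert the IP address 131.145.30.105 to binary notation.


131 = 10000011
145 = 10010001
30 = 00011110
105 = 01101001
Binary: 10000011.10010001.00011110.01101001


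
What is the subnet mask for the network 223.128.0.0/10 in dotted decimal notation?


/10 means 10 network bits, 22 host bits
Binary: 11111111110000000000000000000000
Mask: 255.192.0.0


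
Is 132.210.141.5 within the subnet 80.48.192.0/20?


Subnet network: 80.48.192.0
Test IP AND mask: 132.210.128.0
No, 132.210.141.5 is not in 80.48.192.0/20


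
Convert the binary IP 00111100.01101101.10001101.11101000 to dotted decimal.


00111100 = 60
01101101 = 109
10001101 = 141
11101000 = 232
IP: 60.109.141.232


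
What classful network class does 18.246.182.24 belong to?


First octet: 18
Binary: 00010010
0xxxxxxx -> Class A (1-126)
Class A, default mask 255.0.0.0 (/8)


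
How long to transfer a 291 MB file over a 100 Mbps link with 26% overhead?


Effective throughput = 100 * (1 - 26/100) = 74 Mbps
File size in Mb = 291 * 8 = 2328 Mb
Time = 2328 / 74
Time = 31.4595 seconds


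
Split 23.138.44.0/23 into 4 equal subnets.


New prefix = 23 + 2 = 25
Each subnet has 128 addresses
  23.138.44.0/25
  23.138.44.128/25
  23.138.45.0/25
  23.138.45.128/25
Subnets: 23.138.44.0/25, 23.138.44.128/25, 23.138.45.0/25, 23.138.45.128/25


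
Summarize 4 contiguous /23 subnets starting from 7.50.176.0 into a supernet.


Original prefix: /23
Number of subnets: 4 = 2^2
New prefix = 23 - 2 = 21
Supernet: 7.50.176.0/21


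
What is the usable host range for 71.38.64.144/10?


Network: 71.0.0.0
Broadcast: 71.63.255.255
First usable = network + 1
Last usable = broadcast - 1
Range: 71.0.0.1 to 71.63.255.254


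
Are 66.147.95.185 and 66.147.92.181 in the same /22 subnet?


Mask: 255.255.252.0
66.147.95.185 AND mask = 66.147.92.0
66.147.92.181 AND mask = 66.147.92.0
Yes, same subnet (66.147.92.0)


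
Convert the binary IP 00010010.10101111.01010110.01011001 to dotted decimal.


00010010 = 18
10101111 = 175
01010110 = 86
01011001 = 89
IP: 18.175.86.89


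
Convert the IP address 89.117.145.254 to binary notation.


89 = 01011001
117 = 01110101
145 = 10010001
254 = 11111110
Binary: 01011001.01110101.10010001.11111110


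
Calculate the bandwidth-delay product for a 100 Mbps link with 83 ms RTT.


BDP = bandwidth * RTT
= 100 Mbps * 83 ms
= 100 * 1e6 * 83 / 1000 bits
= 8300000 bits
= 1037500 bytes
= 1013.1836 KB
BDP = 8300000 bits (1037500 bytes)


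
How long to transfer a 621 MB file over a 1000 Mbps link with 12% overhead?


Effective throughput = 1000 * (1 - 12/100) = 880 Mbps
File size in Mb = 621 * 8 = 4968 Mb
Time = 4968 / 880
Time = 5.6455 seconds


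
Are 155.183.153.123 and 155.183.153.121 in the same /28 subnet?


Mask: 255.255.255.240
155.183.153.123 AND mask = 155.183.153.112
155.183.153.121 AND mask = 155.183.153.112
Yes, same subnet (155.183.153.112)


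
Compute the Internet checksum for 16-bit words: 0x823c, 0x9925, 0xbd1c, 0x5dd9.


Sum all words (with carry folding):
+ 0x823c = 0x823c
+ 0x9925 = 0x1b62
+ 0xbd1c = 0xd87e
+ 0x5dd9 = 0x3658
One's complement: ~0x3658
Checksum = 0xc9a7


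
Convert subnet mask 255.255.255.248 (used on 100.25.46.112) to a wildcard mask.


Subnet mask: 255.255.255.248
Wildcard = 255.255.255.255 - subnet mask
255 - 255 = 0
255 - 255 = 0
255 - 255 = 0
255 - 248 = 7
Wildcard: 0.0.0.7


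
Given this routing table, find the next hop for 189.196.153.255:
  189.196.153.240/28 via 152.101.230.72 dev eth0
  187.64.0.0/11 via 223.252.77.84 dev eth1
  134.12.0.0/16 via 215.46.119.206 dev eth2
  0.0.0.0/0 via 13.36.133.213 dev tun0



Longest prefix match for 189.196.153.255:
  /28 189.196.153.240: MATCH
  /11 187.64.0.0: no
  /16 134.12.0.0: no
  /0 0.0.0.0: MATCH
Selected: next-hop 152.101.230.72 via eth0 (matched /28)


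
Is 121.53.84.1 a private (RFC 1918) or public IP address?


RFC 1918 private ranges:
  10.0.0.0/8 (10.0.0.0 - 10.255.255.255)
  172.16.0.0/12 (172.16.0.0 - 172.31.255.255)
  192.168.0.0/16 (192.168.0.0 - 192.168.255.255)
Public (not in any RFC 1918 range)


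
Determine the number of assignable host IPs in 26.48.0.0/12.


Host bits = 32 - 12 = 20
Total addresses = 2^20 = 1048576
Usable = total - 2 (network and broadcast)
Usable hosts: 1048574


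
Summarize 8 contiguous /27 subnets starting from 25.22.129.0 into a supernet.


Original prefix: /27
Number of subnets: 8 = 2^3
New prefix = 27 - 3 = 24
Supernet: 25.22.129.0/24


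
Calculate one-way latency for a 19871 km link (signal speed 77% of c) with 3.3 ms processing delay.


Speed = 0.77 * 3e5 km/s = 231000 km/s
Propagation delay = 19871 / 231000 = 0.086 s = 86.0216 ms
Processing delay = 3.3 ms
Total one-way latency = 89.3216 ms


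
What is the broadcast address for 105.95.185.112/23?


Network: 105.95.184.0/23
Host bits = 9
Set all host bits to 1:
Broadcast: 105.95.185.255


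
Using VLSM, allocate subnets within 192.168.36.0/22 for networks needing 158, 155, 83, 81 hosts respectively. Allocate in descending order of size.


158 hosts -> /24 (254 usable): 192.168.36.0/24
155 hosts -> /24 (254 usable): 192.168.37.0/24
83 hosts -> /25 (126 usable): 192.168.38.0/25
81 hosts -> /25 (126 usable): 192.168.38.128/25
Allocation: 192.168.36.0/24 (158 hosts, 254 usable); 192.168.37.0/24 (155 hosts, 254 usable); 192.168.38.0/25 (83 hosts, 126 usable); 192.168.38.128/25 (81 hosts, 126 usable)


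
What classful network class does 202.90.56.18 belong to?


First octet: 202
Binary: 11001010
110xxxxx -> Class C (192-223)
Class C, default mask 255.255.255.0 (/24)


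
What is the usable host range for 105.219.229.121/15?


Network: 105.218.0.0
Broadcast: 105.219.255.255
First usable = network + 1
Last usable = broadcast - 1
Range: 105.218.0.1 to 105.219.255.254


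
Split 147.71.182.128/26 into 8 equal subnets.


New prefix = 26 + 3 = 29
Each subnet has 8 addresses
  147.71.182.128/29
  147.71.182.136/29
  147.71.182.144/29
  147.71.182.152/29
  147.71.182.160/29
  147.71.182.168/29
  147.71.182.176/29
  147.71.182.184/29
Subnets: 147.71.182.128/29, 147.71.182.136/29, 147.71.182.144/29, 147.71.182.152/29, 147.71.182.160/29, 147.71.182.168/29, 147.71.182.176/29, 147.71.182.184/29


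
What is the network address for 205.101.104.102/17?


IP:   11001101.01100101.01101000.01100110
Mask: 11111111.11111111.10000000.00000000
AND operation:
Net:  11001101.01100101.00000000.00000000
Network: 205.101.0.0/17


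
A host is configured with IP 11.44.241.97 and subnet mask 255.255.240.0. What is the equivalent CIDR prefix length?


Binary: 11111111.11111111.11110000.00000000
Count leading 1s
Prefix: /20


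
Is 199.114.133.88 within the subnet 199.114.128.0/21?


Subnet network: 199.114.128.0
Test IP AND mask: 199.114.128.0
Yes, 199.114.133.88 is in 199.114.128.0/21


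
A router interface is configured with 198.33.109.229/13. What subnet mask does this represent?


/13 means 13 network bits, 19 host bits
Binary: 11111111111110000000000000000000
Mask: 255.248.0.0


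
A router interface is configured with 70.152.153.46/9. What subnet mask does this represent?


/9 means 9 network bits, 23 host bits
Binary: 11111111100000000000000000000000
Mask: 255.128.0.0


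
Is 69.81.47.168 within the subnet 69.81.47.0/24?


Subnet network: 69.81.47.0
Test IP AND mask: 69.81.47.0
Yes, 69.81.47.168 is in 69.81.47.0/24


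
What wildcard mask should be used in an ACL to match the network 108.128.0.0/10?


Subnet mask: 255.192.0.0
Wildcard = 255.255.255.255 - subnet mask
255 - 255 = 0
255 - 192 = 63
255 - 0 = 255
255 - 0 = 255
Wildcard: 0.63.255.255


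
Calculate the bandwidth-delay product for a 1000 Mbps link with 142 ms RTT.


BDP = bandwidth * RTT
= 1000 Mbps * 142 ms
= 1000 * 1e6 * 142 / 1000 bits
= 142000000 bits
= 17750000 bytes
= 17333.9844 KB
BDP = 142000000 bits (17750000 bytes)


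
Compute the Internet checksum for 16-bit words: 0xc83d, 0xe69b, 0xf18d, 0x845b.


Sum all words (with carry folding):
+ 0xc83d = 0xc83d
+ 0xe69b = 0xaed9
+ 0xf18d = 0xa067
+ 0x845b = 0x24c3
One's complement: ~0x24c3
Checksum = 0xdb3c


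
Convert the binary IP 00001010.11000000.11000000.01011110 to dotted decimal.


00001010 = 10
11000000 = 192
11000000 = 192
01011110 = 94
IP: 10.192.192.94


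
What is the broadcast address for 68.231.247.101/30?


Network: 68.231.247.100/30
Host bits = 2
Set all host bits to 1:
Broadcast: 68.231.247.103


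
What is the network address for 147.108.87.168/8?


IP:   10010011.01101100.01010111.10101000
Mask: 11111111.00000000.00000000.00000000
AND operation:
Net:  10010011.00000000.00000000.00000000
Network: 147.0.0.0/8


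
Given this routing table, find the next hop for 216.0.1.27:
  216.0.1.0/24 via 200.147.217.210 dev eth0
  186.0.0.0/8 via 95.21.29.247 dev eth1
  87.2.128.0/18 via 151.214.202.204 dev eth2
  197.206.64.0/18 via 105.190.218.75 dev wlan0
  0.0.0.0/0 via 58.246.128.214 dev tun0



Longest prefix match for 216.0.1.27:
  /24 216.0.1.0: MATCH
  /8 186.0.0.0: no
  /18 87.2.128.0: no
  /18 197.206.64.0: no
  /0 0.0.0.0: MATCH
Selected: next-hop 200.147.217.210 via eth0 (matched /24)


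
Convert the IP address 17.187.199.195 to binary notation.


17 = 00010001
187 = 10111011
199 = 11000111
195 = 11000011
Binary: 00010001.10111011.11000111.11000011


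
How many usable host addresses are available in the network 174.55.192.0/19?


Host bits = 32 - 19 = 13
Total addresses = 2^13 = 8192
Usable = total - 2 (network and broadcast)
Usable hosts: 8190


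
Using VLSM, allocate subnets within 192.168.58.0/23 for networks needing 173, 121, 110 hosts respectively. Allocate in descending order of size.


173 hosts -> /24 (254 usable): 192.168.58.0/24
121 hosts -> /25 (126 usable): 192.168.59.0/25
110 hosts -> /25 (126 usable): 192.168.59.128/25
Allocation: 192.168.58.0/24 (173 hosts, 254 usable); 192.168.59.0/25 (121 hosts, 126 usable); 192.168.59.128/25 (110 hosts, 126 usable)


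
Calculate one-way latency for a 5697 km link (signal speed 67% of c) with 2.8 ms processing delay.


Speed = 0.67 * 3e5 km/s = 201000 km/s
Propagation delay = 5697 / 201000 = 0.0283 s = 28.3433 ms
Processing delay = 2.8 ms
Total one-way latency = 31.1433 ms


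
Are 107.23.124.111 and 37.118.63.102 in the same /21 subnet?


Mask: 255.255.248.0
107.23.124.111 AND mask = 107.23.120.0
37.118.63.102 AND mask = 37.118.56.0
No, different subnets (107.23.120.0 vs 37.118.56.0)


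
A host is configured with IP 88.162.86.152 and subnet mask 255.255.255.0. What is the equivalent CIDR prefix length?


Binary: 11111111.11111111.11111111.00000000
Count leading 1s
Prefix: /24


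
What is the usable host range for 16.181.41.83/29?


Network: 16.181.41.80
Broadcast: 16.181.41.87
First usable = network + 1
Last usable = broadcast - 1
Range: 16.181.41.81 to 16.181.41.86


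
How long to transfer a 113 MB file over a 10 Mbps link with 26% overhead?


Effective throughput = 10 * (1 - 26/100) = 7.4 Mbps
File size in Mb = 113 * 8 = 904 Mb
Time = 904 / 7.4
Time = 122.1622 seconds


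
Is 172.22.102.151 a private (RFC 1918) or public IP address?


RFC 1918 private ranges:
  10.0.0.0/8 (10.0.0.0 - 10.255.255.255)
  172.16.0.0/12 (172.16.0.0 - 172.31.255.255)
  192.168.0.0/16 (192.168.0.0 - 192.168.255.255)
Private (in 172.16.0.0/12)


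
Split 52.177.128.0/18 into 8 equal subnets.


New prefix = 18 + 3 = 21
Each subnet has 2048 addresses
  52.177.128.0/21
  52.177.136.0/21
  52.177.144.0/21
  52.177.152.0/21
  52.177.160.0/21
  52.177.168.0/21
  52.177.176.0/21
  52.177.184.0/21
Subnets: 52.177.128.0/21, 52.177.136.0/21, 52.177.144.0/21, 52.177.152.0/21, 52.177.160.0/21, 52.177.168.0/21, 52.177.176.0/21, 52.177.184.0/21


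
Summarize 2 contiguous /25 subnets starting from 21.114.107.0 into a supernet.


Original prefix: /25
Number of subnets: 2 = 2^1
New prefix = 25 - 1 = 24
Supernet: 21.114.107.0/24


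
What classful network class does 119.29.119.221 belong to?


First octet: 119
Binary: 01110111
0xxxxxxx -> Class A (1-126)
Class A, default mask 255.0.0.0 (/8)


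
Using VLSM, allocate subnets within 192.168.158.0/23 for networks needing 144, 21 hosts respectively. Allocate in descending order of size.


144 hosts -> /24 (254 usable): 192.168.158.0/24
21 hosts -> /27 (30 usable): 192.168.159.0/27
Allocation: 192.168.158.0/24 (144 hosts, 254 usable); 192.168.159.0/27 (21 hosts, 30 usable)


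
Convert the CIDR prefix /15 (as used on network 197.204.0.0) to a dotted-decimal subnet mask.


/15 means 15 network bits, 17 host bits
Binary: 11111111111111100000000000000000
Mask: 255.254.0.0


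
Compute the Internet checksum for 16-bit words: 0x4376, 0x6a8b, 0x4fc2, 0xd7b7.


Sum all words (with carry folding):
+ 0x4376 = 0x4376
+ 0x6a8b = 0xae01
+ 0x4fc2 = 0xfdc3
+ 0xd7b7 = 0xd57b
One's complement: ~0xd57b
Checksum = 0x2a84


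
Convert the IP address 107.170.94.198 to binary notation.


107 = 01101011
170 = 10101010
94 = 01011110
198 = 11000110
Binary: 01101011.10101010.01011110.11000110


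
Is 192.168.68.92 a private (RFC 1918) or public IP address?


RFC 1918 private ranges:
  10.0.0.0/8 (10.0.0.0 - 10.255.255.255)
  172.16.0.0/12 (172.16.0.0 - 172.31.255.255)
  192.168.0.0/16 (192.168.0.0 - 192.168.255.255)
Private (in 192.168.0.0/16)


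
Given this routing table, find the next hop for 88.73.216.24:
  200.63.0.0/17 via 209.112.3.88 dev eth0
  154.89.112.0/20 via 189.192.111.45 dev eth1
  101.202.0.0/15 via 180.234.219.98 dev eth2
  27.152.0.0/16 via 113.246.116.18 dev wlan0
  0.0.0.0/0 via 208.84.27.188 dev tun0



Longest prefix match for 88.73.216.24:
  /17 200.63.0.0: no
  /20 154.89.112.0: no
  /15 101.202.0.0: no
  /16 27.152.0.0: no
  /0 0.0.0.0: MATCH
Selected: next-hop 208.84.27.188 via tun0 (matched /0)


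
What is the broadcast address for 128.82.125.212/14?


Network: 128.80.0.0/14
Host bits = 18
Set all host bits to 1:
Broadcast: 128.83.255.255


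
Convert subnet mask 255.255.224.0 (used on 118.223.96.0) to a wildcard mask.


Subnet mask: 255.255.224.0
Wildcard = 255.255.255.255 - subnet mask
255 - 255 = 0
255 - 255 = 0
255 - 224 = 31
255 - 0 = 255
Wildcard: 0.0.31.255


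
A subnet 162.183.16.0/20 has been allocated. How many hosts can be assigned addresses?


Host bits = 32 - 20 = 12
Total addresses = 2^12 = 4096
Usable = total - 2 (network and broadcast)
Usable hosts: 4094


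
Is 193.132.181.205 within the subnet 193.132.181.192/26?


Subnet network: 193.132.181.192
Test IP AND mask: 193.132.181.192
Yes, 193.132.181.205 is in 193.132.181.192/26


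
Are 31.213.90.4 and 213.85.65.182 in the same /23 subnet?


Mask: 255.255.254.0
31.213.90.4 AND mask = 31.213.90.0
213.85.65.182 AND mask = 213.85.64.0
No, different subnets (31.213.90.0 vs 213.85.64.0)


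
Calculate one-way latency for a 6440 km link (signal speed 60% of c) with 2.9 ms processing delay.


Speed = 0.6 * 3e5 km/s = 180000 km/s
Propagation delay = 6440 / 180000 = 0.0358 s = 35.7778 ms
Processing delay = 2.9 ms
Total one-way latency = 38.6778 ms


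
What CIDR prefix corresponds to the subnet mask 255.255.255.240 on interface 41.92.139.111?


Binary: 11111111.11111111.11111111.11110000
Count leading 1s
Prefix: /28


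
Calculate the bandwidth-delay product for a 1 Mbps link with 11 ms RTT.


BDP = bandwidth * RTT
= 1 Mbps * 11 ms
= 1 * 1e6 * 11 / 1000 bits
= 11000 bits
= 1375 bytes
= 1.3428 KB
BDP = 11000 bits (1375 bytes)


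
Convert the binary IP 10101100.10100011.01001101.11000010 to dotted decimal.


10101100 = 172
10100011 = 163
01001101 = 77
11000010 = 194
IP: 172.163.77.194


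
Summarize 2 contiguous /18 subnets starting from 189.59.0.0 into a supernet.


Original prefix: /18
Number of subnets: 2 = 2^1
New prefix = 18 - 1 = 17
Supernet: 189.59.0.0/17


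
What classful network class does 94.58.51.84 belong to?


First octet: 94
Binary: 01011110
0xxxxxxx -> Class A (1-126)
Class A, default mask 255.0.0.0 (/8)


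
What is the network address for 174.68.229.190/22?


IP:   10101110.01000100.11100101.10111110
Mask: 11111111.11111111.11111100.00000000
AND operation:
Net:  10101110.01000100.11100100.00000000
Network: 174.68.228.0/22


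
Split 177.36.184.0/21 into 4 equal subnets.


New prefix = 21 + 2 = 23
Each subnet has 512 addresses
  177.36.184.0/23
  177.36.186.0/23
  177.36.188.0/23
  177.36.190.0/23
Subnets: 177.36.184.0/23, 177.36.186.0/23, 177.36.188.0/23, 177.36.190.0/23


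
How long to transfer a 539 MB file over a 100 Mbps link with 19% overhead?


Effective throughput = 100 * (1 - 19/100) = 81 Mbps
File size in Mb = 539 * 8 = 4312 Mb
Time = 4312 / 81
Time = 53.2346 seconds


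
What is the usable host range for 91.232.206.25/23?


Network: 91.232.206.0
Broadcast: 91.232.207.255
First usable = network + 1
Last usable = broadcast - 1
Range: 91.232.206.1 to 91.232.207.254


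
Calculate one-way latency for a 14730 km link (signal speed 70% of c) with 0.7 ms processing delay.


Speed = 0.7 * 3e5 km/s = 210000 km/s
Propagation delay = 14730 / 210000 = 0.0701 s = 70.1429 ms
Processing delay = 0.7 ms
Total one-way latency = 70.8429 ms


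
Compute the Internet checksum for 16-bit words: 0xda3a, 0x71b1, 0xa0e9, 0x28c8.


Sum all words (with carry folding):
+ 0xda3a = 0xda3a
+ 0x71b1 = 0x4bec
+ 0xa0e9 = 0xecd5
+ 0x28c8 = 0x159e
One's complement: ~0x159e
Checksum = 0xea61


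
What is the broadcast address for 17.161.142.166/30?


Network: 17.161.142.164/30
Host bits = 2
Set all host bits to 1:
Broadcast: 17.161.142.167


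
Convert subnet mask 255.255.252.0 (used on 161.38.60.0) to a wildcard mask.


Subnet mask: 255.255.252.0
Wildcard = 255.255.255.255 - subnet mask
255 - 255 = 0
255 - 255 = 0
255 - 252 = 3
255 - 0 = 255
Wildcard: 0.0.3.255


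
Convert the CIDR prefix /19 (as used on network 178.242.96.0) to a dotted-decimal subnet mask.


/19 means 19 network bits, 13 host bits
Binary: 11111111111111111110000000000000
Mask: 255.255.224.0


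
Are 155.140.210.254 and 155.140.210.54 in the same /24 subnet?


Mask: 255.255.255.0
155.140.210.254 AND mask = 155.140.210.0
155.140.210.54 AND mask = 155.140.210.0
Yes, same subnet (155.140.210.0)


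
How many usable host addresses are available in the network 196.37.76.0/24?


Host bits = 32 - 24 = 8
Total addresses = 2^8 = 256
Usable = total - 2 (network and broadcast)
Usable hosts: 254


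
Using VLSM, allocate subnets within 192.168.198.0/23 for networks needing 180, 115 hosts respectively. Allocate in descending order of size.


180 hosts -> /24 (254 usable): 192.168.198.0/24
115 hosts -> /25 (126 usable): 192.168.199.0/25
Allocation: 192.168.198.0/24 (180 hosts, 254 usable); 192.168.199.0/25 (115 hosts, 126 usable)


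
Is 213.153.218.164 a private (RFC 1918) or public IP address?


RFC 1918 private ranges:
  10.0.0.0/8 (10.0.0.0 - 10.255.255.255)
  172.16.0.0/12 (172.16.0.0 - 172.31.255.255)
  192.168.0.0/16 (192.168.0.0 - 192.168.255.255)
Public (not in any RFC 1918 range)


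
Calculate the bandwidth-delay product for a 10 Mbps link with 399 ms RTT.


BDP = bandwidth * RTT
= 10 Mbps * 399 ms
= 10 * 1e6 * 399 / 1000 bits
= 3990000 bits
= 498750 bytes
= 487.0605 KB
BDP = 3990000 bits (498750 bytes)


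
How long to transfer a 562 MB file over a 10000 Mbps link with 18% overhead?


Effective throughput = 10000 * (1 - 18/100) = 8200 Mbps
File size in Mb = 562 * 8 = 4496 Mb
Time = 4496 / 8200
Time = 0.5483 seconds


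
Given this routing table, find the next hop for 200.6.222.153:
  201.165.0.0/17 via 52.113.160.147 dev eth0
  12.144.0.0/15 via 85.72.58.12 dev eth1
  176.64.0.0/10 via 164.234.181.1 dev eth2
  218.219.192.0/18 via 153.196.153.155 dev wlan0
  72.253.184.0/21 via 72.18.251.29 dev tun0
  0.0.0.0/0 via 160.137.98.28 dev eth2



Longest prefix match for 200.6.222.153:
  /17 201.165.0.0: no
  /15 12.144.0.0: no
  /10 176.64.0.0: no
  /18 218.219.192.0: no
  /21 72.253.184.0: no
  /0 0.0.0.0: MATCH
Selected: next-hop 160.137.98.28 via eth2 (matched /0)


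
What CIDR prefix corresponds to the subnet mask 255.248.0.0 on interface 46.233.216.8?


Binary: 11111111.11111000.00000000.00000000
Count leading 1s
Prefix: /13


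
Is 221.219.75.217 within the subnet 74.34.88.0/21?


Subnet network: 74.34.88.0
Test IP AND mask: 221.219.72.0
No, 221.219.75.217 is not in 74.34.88.0/21


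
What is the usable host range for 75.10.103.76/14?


Network: 75.8.0.0
Broadcast: 75.11.255.255
First usable = network + 1
Last usable = broadcast - 1
Range: 75.8.0.1 to 75.11.255.254


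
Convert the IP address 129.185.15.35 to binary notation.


129 = 10000001
185 = 10111001
15 = 00001111
35 = 00100011
Binary: 10000001.10111001.00001111.00100011


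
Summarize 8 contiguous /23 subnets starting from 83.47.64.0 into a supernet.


Original prefix: /23
Number of subnets: 8 = 2^3
New prefix = 23 - 3 = 20
Supernet: 83.47.64.0/20


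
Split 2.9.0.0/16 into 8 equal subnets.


New prefix = 16 + 3 = 19
Each subnet has 8192 addresses
  2.9.0.0/19
  2.9.32.0/19
  2.9.64.0/19
  2.9.96.0/19
  2.9.128.0/19
  2.9.160.0/19
  2.9.192.0/19
  2.9.224.0/19
Subnets: 2.9.0.0/19, 2.9.32.0/19, 2.9.64.0/19, 2.9.96.0/19, 2.9.128.0/19, 2.9.160.0/19, 2.9.192.0/19, 2.9.224.0/19


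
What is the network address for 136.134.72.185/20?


IP:   10001000.10000110.01001000.10111001
Mask: 11111111.11111111.11110000.00000000
AND operation:
Net:  10001000.10000110.01000000.00000000
Network: 136.134.64.0/20


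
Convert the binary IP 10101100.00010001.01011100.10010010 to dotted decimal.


10101100 = 172
00010001 = 17
01011100 = 92
10010010 = 146
IP: 172.17.92.146


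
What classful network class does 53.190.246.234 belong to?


First octet: 53
Binary: 00110101
0xxxxxxx -> Class A (1-126)
Class A, default mask 255.0.0.0 (/8)


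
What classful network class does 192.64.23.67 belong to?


First octet: 192
Binary: 11000000
110xxxxx -> Class C (192-223)
Class C, default mask 255.255.255.0 (/24)


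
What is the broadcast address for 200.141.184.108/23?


Network: 200.141.184.0/23
Host bits = 9
Set all host bits to 1:
Broadcast: 200.141.185.255


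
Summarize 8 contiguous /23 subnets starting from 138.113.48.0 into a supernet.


Original prefix: /23
Number of subnets: 8 = 2^3
New prefix = 23 - 3 = 20
Supernet: 138.113.48.0/20


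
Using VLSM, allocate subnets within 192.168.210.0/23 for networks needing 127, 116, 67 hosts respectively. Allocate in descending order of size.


127 hosts -> /24 (254 usable): 192.168.210.0/24
116 hosts -> /25 (126 usable): 192.168.211.0/25
67 hosts -> /25 (126 usable): 192.168.211.128/25
Allocation: 192.168.210.0/24 (127 hosts, 254 usable); 192.168.211.0/25 (116 hosts, 126 usable); 192.168.211.128/25 (67 hosts, 126 usable)


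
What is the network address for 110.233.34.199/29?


IP:   01101110.11101001.00100010.11000111
Mask: 11111111.11111111.11111111.11111000
AND operation:
Net:  01101110.11101001.00100010.11000000
Network: 110.233.34.192/29


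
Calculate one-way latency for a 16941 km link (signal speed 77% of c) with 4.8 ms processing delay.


Speed = 0.77 * 3e5 km/s = 231000 km/s
Propagation delay = 16941 / 231000 = 0.0733 s = 73.3377 ms
Processing delay = 4.8 ms
Total one-way latency = 78.1377 ms


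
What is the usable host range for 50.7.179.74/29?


Network: 50.7.179.72
Broadcast: 50.7.179.79
First usable = network + 1
Last usable = broadcast - 1
Range: 50.7.179.73 to 50.7.179.78


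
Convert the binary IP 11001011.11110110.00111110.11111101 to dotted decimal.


11001011 = 203
11110110 = 246
00111110 = 62
11111101 = 253
IP: 203.246.62.253


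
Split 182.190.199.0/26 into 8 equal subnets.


New prefix = 26 + 3 = 29
Each subnet has 8 addresses
  182.190.199.0/29
  182.190.199.8/29
  182.190.199.16/29
  182.190.199.24/29
  182.190.199.32/29
  182.190.199.40/29
  182.190.199.48/29
  182.190.199.56/29
Subnets: 182.190.199.0/29, 182.190.199.8/29, 182.190.199.16/29, 182.190.199.24/29, 182.190.199.32/29, 182.190.199.40/29, 182.190.199.48/29, 182.190.199.56/29


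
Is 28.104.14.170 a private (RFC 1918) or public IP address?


RFC 1918 private ranges:
  10.0.0.0/8 (10.0.0.0 - 10.255.255.255)
  172.16.0.0/12 (172.16.0.0 - 172.31.255.255)
  192.168.0.0/16 (192.168.0.0 - 192.168.255.255)
Public (not in any RFC 1918 range)


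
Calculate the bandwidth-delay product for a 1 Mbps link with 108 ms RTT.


BDP = bandwidth * RTT
= 1 Mbps * 108 ms
= 1 * 1e6 * 108 / 1000 bits
= 108000 bits
= 13500 bytes
= 13.1836 KB
BDP = 108000 bits (13500 bytes)


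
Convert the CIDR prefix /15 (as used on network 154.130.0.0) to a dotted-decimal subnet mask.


/15 means 15 network bits, 17 host bits
Binary: 11111111111111100000000000000000
Mask: 255.254.0.0


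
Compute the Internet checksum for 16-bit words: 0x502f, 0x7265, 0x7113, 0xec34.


Sum all words (with carry folding):
+ 0x502f = 0x502f
+ 0x7265 = 0xc294
+ 0x7113 = 0x33a8
+ 0xec34 = 0x1fdd
One's complement: ~0x1fdd
Checksum = 0xe022


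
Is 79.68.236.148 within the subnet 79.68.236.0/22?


Subnet network: 79.68.236.0
Test IP AND mask: 79.68.236.0
Yes, 79.68.236.148 is in 79.68.236.0/22


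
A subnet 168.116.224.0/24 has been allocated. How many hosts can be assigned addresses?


Host bits = 32 - 24 = 8
Total addresses = 2^8 = 256
Usable = total - 2 (network and broadcast)
Usable hosts: 254


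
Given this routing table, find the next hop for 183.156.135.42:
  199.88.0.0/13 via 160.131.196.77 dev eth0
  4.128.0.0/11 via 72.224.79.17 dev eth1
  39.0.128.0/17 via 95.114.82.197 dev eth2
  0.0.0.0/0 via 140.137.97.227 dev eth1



Longest prefix match for 183.156.135.42:
  /13 199.88.0.0: no
  /11 4.128.0.0: no
  /17 39.0.128.0: no
  /0 0.0.0.0: MATCH
Selected: next-hop 140.137.97.227 via eth1 (matched /0)


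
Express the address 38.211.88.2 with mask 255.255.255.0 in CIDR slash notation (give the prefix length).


Binary: 11111111.11111111.11111111.00000000
Count leading 1s
Prefix: /24


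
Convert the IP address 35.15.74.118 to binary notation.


35 = 00100011
15 = 00001111
74 = 01001010
118 = 01110110
Binary: 00100011.00001111.01001010.01110110


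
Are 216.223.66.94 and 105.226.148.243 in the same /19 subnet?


Mask: 255.255.224.0
216.223.66.94 AND mask = 216.223.64.0
105.226.148.243 AND mask = 105.226.128.0
No, different subnets (216.223.64.0 vs 105.226.128.0)


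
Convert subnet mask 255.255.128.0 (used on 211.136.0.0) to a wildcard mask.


Subnet mask: 255.255.128.0
Wildcard = 255.255.255.255 - subnet mask
255 - 255 = 0
255 - 255 = 0
255 - 128 = 127
255 - 0 = 255
Wildcard: 0.0.127.255


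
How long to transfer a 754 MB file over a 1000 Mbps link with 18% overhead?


Effective throughput = 1000 * (1 - 18/100) = 820.0 Mbps
File size in Mb = 754 * 8 = 6032 Mb
Time = 6032 / 820.0
Time = 7.3561 seconds


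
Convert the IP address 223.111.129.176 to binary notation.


223 = 11011111
111 = 01101111
129 = 10000001
176 = 10110000
Binary: 11011111.01101111.10000001.10110000


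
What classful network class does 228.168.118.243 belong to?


First octet: 228
Binary: 11100100
1110xxxx -> Class D (224-239)
Class D (multicast), default mask N/A


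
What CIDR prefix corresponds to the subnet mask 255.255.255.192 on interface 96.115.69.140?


Binary: 11111111.11111111.11111111.11000000
Count leading 1s
Prefix: /26


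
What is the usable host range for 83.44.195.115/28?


Network: 83.44.195.112
Broadcast: 83.44.195.127
First usable = network + 1
Last usable = broadcast - 1
Range: 83.44.195.113 to 83.44.195.126


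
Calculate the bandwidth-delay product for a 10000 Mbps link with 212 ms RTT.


BDP = bandwidth * RTT
= 10000 Mbps * 212 ms
= 10000 * 1e6 * 212 / 1000 bits
= 2120000000 bits
= 265000000 bytes
= 258789.0625 KB
BDP = 2120000000 bits (265000000 bytes)


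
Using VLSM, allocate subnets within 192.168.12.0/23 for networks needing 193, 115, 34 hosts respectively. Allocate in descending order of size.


193 hosts -> /24 (254 usable): 192.168.12.0/24
115 hosts -> /25 (126 usable): 192.168.13.0/25
34 hosts -> /26 (62 usable): 192.168.13.128/26
Allocation: 192.168.12.0/24 (193 hosts, 254 usable); 192.168.13.0/25 (115 hosts, 126 usable); 192.168.13.128/26 (34 hosts, 62 usable)


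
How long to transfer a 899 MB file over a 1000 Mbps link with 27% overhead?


Effective throughput = 1000 * (1 - 27/100) = 730 Mbps
File size in Mb = 899 * 8 = 7192 Mb
Time = 7192 / 730
Time = 9.8521 seconds


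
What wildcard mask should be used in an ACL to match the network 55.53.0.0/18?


Subnet mask: 255.255.192.0
Wildcard = 255.255.255.255 - subnet mask
255 - 255 = 0
255 - 255 = 0
255 - 192 = 63
255 - 0 = 255
Wildcard: 0.0.63.255


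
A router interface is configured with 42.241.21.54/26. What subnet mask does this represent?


/26 means 26 network bits, 6 host bits
Binary: 11111111111111111111111111000000
Mask: 255.255.255.192


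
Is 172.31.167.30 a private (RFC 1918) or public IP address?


RFC 1918 private ranges:
  10.0.0.0/8 (10.0.0.0 - 10.255.255.255)
  172.16.0.0/12 (172.16.0.0 - 172.31.255.255)
  192.168.0.0/16 (192.168.0.0 - 192.168.255.255)
Private (in 172.16.0.0/12)


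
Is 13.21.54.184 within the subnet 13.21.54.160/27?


Subnet network: 13.21.54.160
Test IP AND mask: 13.21.54.160
Yes, 13.21.54.184 is in 13.21.54.160/27


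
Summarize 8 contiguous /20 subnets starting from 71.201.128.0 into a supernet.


Original prefix: /20
Number of subnets: 8 = 2^3
New prefix = 20 - 3 = 17
Supernet: 71.201.128.0/17


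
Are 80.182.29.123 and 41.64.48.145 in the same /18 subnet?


Mask: 255.255.192.0
80.182.29.123 AND mask = 80.182.0.0
41.64.48.145 AND mask = 41.64.0.0
No, different subnets (80.182.0.0 vs 41.64.0.0)


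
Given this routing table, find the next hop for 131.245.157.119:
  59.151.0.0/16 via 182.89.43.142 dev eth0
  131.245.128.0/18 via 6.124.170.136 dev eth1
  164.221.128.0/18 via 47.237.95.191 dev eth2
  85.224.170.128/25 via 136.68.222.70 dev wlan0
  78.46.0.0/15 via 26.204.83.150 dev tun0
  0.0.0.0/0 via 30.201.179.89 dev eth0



Longest prefix match for 131.245.157.119:
  /16 59.151.0.0: no
  /18 131.245.128.0: MATCH
  /18 164.221.128.0: no
  /25 85.224.170.128: no
  /15 78.46.0.0: no
  /0 0.0.0.0: MATCH
Selected: next-hop 6.124.170.136 via eth1 (matched /18)


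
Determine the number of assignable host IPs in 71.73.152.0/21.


Host bits = 32 - 21 = 11
Total addresses = 2^11 = 2048
Usable = total - 2 (network and broadcast)
Usable hosts: 2046


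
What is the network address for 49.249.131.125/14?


IP:   00110001.11111001.10000011.01111101
Mask: 11111111.11111100.00000000.00000000
AND operation:
Net:  00110001.11111000.00000000.00000000
Network: 49.248.0.0/14


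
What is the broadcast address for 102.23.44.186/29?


Network: 102.23.44.184/29
Host bits = 3
Set all host bits to 1:
Broadcast: 102.23.44.191


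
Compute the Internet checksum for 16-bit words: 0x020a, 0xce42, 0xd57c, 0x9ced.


Sum all words (with carry folding):
+ 0x020a = 0x020a
+ 0xce42 = 0xd04c
+ 0xd57c = 0xa5c9
+ 0x9ced = 0x42b7
One's complement: ~0x42b7
Checksum = 0xbd48


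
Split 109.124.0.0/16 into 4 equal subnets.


New prefix = 16 + 2 = 18
Each subnet has 16384 addresses
  109.124.0.0/18
  109.124.64.0/18
  109.124.128.0/18
  109.124.192.0/18
Subnets: 109.124.0.0/18, 109.124.64.0/18, 109.124.128.0/18, 109.124.192.0/18


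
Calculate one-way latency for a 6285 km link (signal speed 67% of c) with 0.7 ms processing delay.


Speed = 0.67 * 3e5 km/s = 201000 km/s
Propagation delay = 6285 / 201000 = 0.0313 s = 31.2687 ms
Processing delay = 0.7 ms
Total one-way latency = 31.9687 ms


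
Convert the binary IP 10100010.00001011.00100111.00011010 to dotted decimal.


10100010 = 162
00001011 = 11
00100111 = 39
00011010 = 26
IP: 162.11.39.26


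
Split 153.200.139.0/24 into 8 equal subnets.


New prefix = 24 + 3 = 27
Each subnet has 32 addresses
  153.200.139.0/27
  153.200.139.32/27
  153.200.139.64/27
  153.200.139.96/27
  153.200.139.128/27
  153.200.139.160/27
  153.200.139.192/27
  153.200.139.224/27
Subnets: 153.200.139.0/27, 153.200.139.32/27, 153.200.139.64/27, 153.200.139.96/27, 153.200.139.128/27, 153.200.139.160/27, 153.200.139.192/27, 153.200.139.224/27


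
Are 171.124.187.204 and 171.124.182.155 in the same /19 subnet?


Mask: 255.255.224.0
171.124.187.204 AND mask = 171.124.160.0
171.124.182.155 AND mask = 171.124.160.0
Yes, same subnet (171.124.160.0)


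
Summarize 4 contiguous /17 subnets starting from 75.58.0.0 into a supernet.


Original prefix: /17
Number of subnets: 4 = 2^2
New prefix = 17 - 2 = 15
Supernet: 75.58.0.0/15


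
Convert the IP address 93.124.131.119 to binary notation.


93 = 01011101
124 = 01111100
131 = 10000011
119 = 01110111
Binary: 01011101.01111100.10000011.01110111


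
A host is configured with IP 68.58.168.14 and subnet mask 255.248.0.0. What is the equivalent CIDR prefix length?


Binary: 11111111.11111000.00000000.00000000
Count leading 1s
Prefix: /13


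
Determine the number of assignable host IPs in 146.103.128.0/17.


Host bits = 32 - 17 = 15
Total addresses = 2^15 = 32768
Usable = total - 2 (network and broadcast)
Usable hosts: 32766


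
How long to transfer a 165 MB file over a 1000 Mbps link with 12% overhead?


Effective throughput = 1000 * (1 - 12/100) = 880 Mbps
File size in Mb = 165 * 8 = 1320 Mb
Time = 1320 / 880
Time = 1.5 seconds


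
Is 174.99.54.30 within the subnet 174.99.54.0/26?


Subnet network: 174.99.54.0
Test IP AND mask: 174.99.54.0
Yes, 174.99.54.30 is in 174.99.54.0/26


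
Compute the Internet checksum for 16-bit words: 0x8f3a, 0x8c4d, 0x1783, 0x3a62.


Sum all words (with carry folding):
+ 0x8f3a = 0x8f3a
+ 0x8c4d = 0x1b88
+ 0x1783 = 0x330b
+ 0x3a62 = 0x6d6d
One's complement: ~0x6d6d
Checksum = 0x9292


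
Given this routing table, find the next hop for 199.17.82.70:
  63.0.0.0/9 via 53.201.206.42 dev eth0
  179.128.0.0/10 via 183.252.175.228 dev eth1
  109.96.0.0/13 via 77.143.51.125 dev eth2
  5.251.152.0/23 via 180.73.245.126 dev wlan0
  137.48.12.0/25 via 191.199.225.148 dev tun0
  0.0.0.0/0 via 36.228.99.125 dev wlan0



Longest prefix match for 199.17.82.70:
  /9 63.0.0.0: no
  /10 179.128.0.0: no
  /13 109.96.0.0: no
  /23 5.251.152.0: no
  /25 137.48.12.0: no
  /0 0.0.0.0: MATCH
Selected: next-hop 36.228.99.125 via wlan0 (matched /0)


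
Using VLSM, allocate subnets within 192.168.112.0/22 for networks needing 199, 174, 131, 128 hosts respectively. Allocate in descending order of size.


199 hosts -> /24 (254 usable): 192.168.112.0/24
174 hosts -> /24 (254 usable): 192.168.113.0/24
131 hosts -> /24 (254 usable): 192.168.114.0/24
128 hosts -> /24 (254 usable): 192.168.115.0/24
Allocation: 192.168.112.0/24 (199 hosts, 254 usable); 192.168.113.0/24 (174 hosts, 254 usable); 192.168.114.0/24 (131 hosts, 254 usable); 192.168.115.0/24 (128 hosts, 254 usable)


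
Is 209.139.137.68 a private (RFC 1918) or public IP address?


RFC 1918 private ranges:
  10.0.0.0/8 (10.0.0.0 - 10.255.255.255)
  172.16.0.0/12 (172.16.0.0 - 172.31.255.255)
  192.168.0.0/16 (192.168.0.0 - 192.168.255.255)
Public (not in any RFC 1918 range)


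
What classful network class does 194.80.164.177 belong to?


First octet: 194
Binary: 11000010
110xxxxx -> Class C (192-223)
Class C, default mask 255.255.255.0 (/24)


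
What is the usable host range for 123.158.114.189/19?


Network: 123.158.96.0
Broadcast: 123.158.127.255
First usable = network + 1
Last usable = broadcast - 1
Range: 123.158.96.1 to 123.158.127.254


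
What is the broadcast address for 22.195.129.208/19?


Network: 22.195.128.0/19
Host bits = 13
Set all host bits to 1:
Broadcast: 22.195.159.255


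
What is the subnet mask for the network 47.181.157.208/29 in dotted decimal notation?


/29 means 29 network bits, 3 host bits
Binary: 11111111111111111111111111111000
Mask: 255.255.255.248


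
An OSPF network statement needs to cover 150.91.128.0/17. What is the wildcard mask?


Subnet mask: 255.255.128.0
Wildcard = 255.255.255.255 - subnet mask
255 - 255 = 0
255 - 255 = 0
255 - 128 = 127
255 - 0 = 255
Wildcard: 0.0.127.255


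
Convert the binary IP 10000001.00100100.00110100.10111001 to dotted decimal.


10000001 = 129
00100100 = 36
00110100 = 52
10111001 = 185
IP: 129.36.52.185


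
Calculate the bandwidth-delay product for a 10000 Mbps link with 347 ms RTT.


BDP = bandwidth * RTT
= 10000 Mbps * 347 ms
= 10000 * 1e6 * 347 / 1000 bits
= 3470000000 bits
= 433750000 bytes
= 423583.9844 KB
BDP = 3470000000 bits (433750000 bytes)


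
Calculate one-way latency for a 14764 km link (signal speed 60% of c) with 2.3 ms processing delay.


Speed = 0.6 * 3e5 km/s = 180000 km/s
Propagation delay = 14764 / 180000 = 0.082 s = 82.0222 ms
Processing delay = 2.3 ms
Total one-way latency = 84.3222 ms


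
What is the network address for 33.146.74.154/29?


IP:   00100001.10010010.01001010.10011010
Mask: 11111111.11111111.11111111.11111000
AND operation:
Net:  00100001.10010010.01001010.10011000
Network: 33.146.74.152/29


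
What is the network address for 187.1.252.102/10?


IP:   10111011.00000001.11111100.01100110
Mask: 11111111.11000000.00000000.00000000
AND operation:
Net:  10111011.00000000.00000000.00000000
Network: 187.0.0.0/10


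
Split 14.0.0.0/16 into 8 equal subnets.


New prefix = 16 + 3 = 19
Each subnet has 8192 addresses
  14.0.0.0/19
  14.0.32.0/19
  14.0.64.0/19
  14.0.96.0/19
  14.0.128.0/19
  14.0.160.0/19
  14.0.192.0/19
  14.0.224.0/19
Subnets: 14.0.0.0/19, 14.0.32.0/19, 14.0.64.0/19, 14.0.96.0/19, 14.0.128.0/19, 14.0.160.0/19, 14.0.192.0/19, 14.0.224.0/19


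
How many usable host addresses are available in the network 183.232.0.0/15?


Host bits = 32 - 15 = 17
Total addresses = 2^17 = 131072
Usable = total - 2 (network and broadcast)
Usable hosts: 131070


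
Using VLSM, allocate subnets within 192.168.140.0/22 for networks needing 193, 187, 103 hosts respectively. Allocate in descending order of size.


193 hosts -> /24 (254 usable): 192.168.140.0/24
187 hosts -> /24 (254 usable): 192.168.141.0/24
103 hosts -> /25 (126 usable): 192.168.142.0/25
Allocation: 192.168.140.0/24 (193 hosts, 254 usable); 192.168.141.0/24 (187 hosts, 254 usable); 192.168.142.0/25 (103 hosts, 126 usable)
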